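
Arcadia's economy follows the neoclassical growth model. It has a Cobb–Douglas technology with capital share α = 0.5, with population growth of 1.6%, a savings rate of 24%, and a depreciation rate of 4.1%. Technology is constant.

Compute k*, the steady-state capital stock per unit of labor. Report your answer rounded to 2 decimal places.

k* ≈ 17.73

Steady state requires s·f(k) = (n + δ)·k, i.e. s·k^α = (n + δ)·k.
Rearranging, k^(1−α) = s / (n + δ).
k^0.5 = 0.24 / (0.016 + 0.041) = 0.24 / 0.057 = 4.2105
k* = 4.2105^(1/0.5) ≈ 17.7283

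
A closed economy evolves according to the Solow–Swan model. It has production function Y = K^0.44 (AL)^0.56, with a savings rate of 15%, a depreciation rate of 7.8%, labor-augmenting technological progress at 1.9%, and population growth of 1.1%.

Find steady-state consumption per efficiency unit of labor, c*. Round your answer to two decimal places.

c* ≈ 1.10

At the steady state, Δk = 0, so s·k^α = (n + g + δ)·k.
Rearranging, k^(1−α) = s / (n + g + δ).
k^0.56 = 0.15 / (0.011 + 0.019 + 0.078) = 0.15 / 0.108 = 1.3889
k* = 1.3889^(1/0.56) ≈ 1.7979
y* = (k*)^α = 1.7979^0.44 ≈ 1.2945
c* = (1 − s)·y* = (1 − 0.15) × 1.2945 ≈ 1.1003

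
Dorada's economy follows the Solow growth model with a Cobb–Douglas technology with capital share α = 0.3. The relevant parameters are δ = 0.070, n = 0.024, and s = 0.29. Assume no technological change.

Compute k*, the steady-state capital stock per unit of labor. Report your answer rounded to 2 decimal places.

Steady state requires s·f(k) = (n + δ)·k, i.e. s·k^α = (n + δ)·k.
Dividing both sides by k: k^(1−α) = s / (n + δ).
k^0.7 = 0.29 / (0.024 + 0.070) = 0.29 / 0.094 = 3.0851
k* = 3.0851^(1/0.7) ≈ 4.9998

k* ≈ 5.00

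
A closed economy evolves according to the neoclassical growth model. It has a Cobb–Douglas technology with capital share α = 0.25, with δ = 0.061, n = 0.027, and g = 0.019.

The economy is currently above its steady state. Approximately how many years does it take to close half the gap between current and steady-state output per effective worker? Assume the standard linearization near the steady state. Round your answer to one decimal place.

Near the steady state the convergence rate is λ = (1 − α)(n + g + δ).
λ = (1 − 0.25) × 0.107 = 0.75 × 0.107 = 0.08025
Half-life = ln 2 / λ = 0.6931 / 0.08025 ≈ 8.64 years

about 8.6 years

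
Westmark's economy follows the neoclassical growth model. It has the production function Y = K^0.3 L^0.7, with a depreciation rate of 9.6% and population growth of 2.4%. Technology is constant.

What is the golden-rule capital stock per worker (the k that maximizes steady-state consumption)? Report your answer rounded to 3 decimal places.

k_gold ≈ 3.702

The golden rule sets f'(k) = n + δ, i.e. α·k^(α−1) = n + δ.
So k^(1−α) = α / (n + δ) = 0.3 / 0.120 = 2.5000.
k_gold = 2.5000^(1/0.7) ≈ 3.7024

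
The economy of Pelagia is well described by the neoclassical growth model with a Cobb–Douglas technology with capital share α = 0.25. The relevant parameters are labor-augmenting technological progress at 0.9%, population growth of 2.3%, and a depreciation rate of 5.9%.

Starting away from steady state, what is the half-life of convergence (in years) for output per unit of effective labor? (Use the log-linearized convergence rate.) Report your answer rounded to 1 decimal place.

half-life ≈ 10.2 years

Near the steady state the convergence rate is λ = (1 − α)(n + g + δ).
λ = (1 − 0.25) × 0.091 = 0.75 × 0.091 = 0.06825
Half-life = ln 2 / λ = 0.6931 / 0.06825 ≈ 10.16 years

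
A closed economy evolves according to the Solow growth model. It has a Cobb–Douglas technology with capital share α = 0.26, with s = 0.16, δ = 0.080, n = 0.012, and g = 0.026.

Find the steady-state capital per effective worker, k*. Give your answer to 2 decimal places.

At the steady state, Δk = 0, so s·k^α = (n + g + δ)·k.
Dividing both sides by k: k^(1−α) = s / (n + g + δ).
k^0.74 = 0.16 / (0.012 + 0.026 + 0.080) = 0.16 / 0.118 = 1.3559
k* = 1.3559^(1/0.74) ≈ 1.5090

k* = 1.51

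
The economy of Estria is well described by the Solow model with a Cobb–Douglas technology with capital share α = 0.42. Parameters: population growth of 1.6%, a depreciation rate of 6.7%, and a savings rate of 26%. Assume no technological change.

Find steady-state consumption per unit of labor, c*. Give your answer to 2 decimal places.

c* ≈ 1.69

Steady state requires s·f(k) = (n + δ)·k, i.e. s·k^α = (n + δ)·k.
Dividing both sides by k: k^(1−α) = s / (n + δ).
k^0.58 = 0.26 / (0.016 + 0.067) = 0.26 / 0.083 = 3.1325
k* = 3.1325^(1/0.58) ≈ 7.1612
y* = (k*)^α = 7.1612^0.42 ≈ 2.2861
c* = (1 − s)·y* = (1 − 0.26) × 2.2861 ≈ 1.6917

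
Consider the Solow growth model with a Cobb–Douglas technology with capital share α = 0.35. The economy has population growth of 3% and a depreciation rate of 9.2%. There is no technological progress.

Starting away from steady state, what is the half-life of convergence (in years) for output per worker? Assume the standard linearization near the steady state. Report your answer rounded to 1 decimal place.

Near the steady state the convergence rate is λ = (1 − α)(n + δ).
λ = (1 − 0.35) × 0.122 = 0.65 × 0.122 = 0.0793
Half-life = ln 2 / λ = 0.6931 / 0.0793 ≈ 8.74 years

about 8.7 years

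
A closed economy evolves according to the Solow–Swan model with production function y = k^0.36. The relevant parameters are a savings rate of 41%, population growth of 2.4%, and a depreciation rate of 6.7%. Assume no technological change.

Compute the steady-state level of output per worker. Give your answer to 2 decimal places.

Steady state requires s·f(k) = (n + δ)·k, i.e. s·k^α = (n + δ)·k.
Dividing both sides by k: k^(1−α) = s / (n + δ).
k^0.64 = 0.41 / (0.024 + 0.067) = 0.41 / 0.091 = 4.5055
k* = 4.5055^(1/0.64) ≈ 10.5069
y* = (k*)^α = 10.5069^0.36 ≈ 2.3320

y* = 2.33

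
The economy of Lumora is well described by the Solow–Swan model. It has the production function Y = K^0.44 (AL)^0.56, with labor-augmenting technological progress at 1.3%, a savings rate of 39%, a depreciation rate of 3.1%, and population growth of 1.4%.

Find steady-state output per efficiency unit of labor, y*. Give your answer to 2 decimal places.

y* ≈ 4.47

Steady state requires s·f(k) = (n + g + δ)·k, i.e. s·k^α = (n + g + δ)·k.
Dividing both sides by k: k^(1−α) = s / (n + g + δ).
k^0.56 = 0.39 / (0.014 + 0.013 + 0.031) = 0.39 / 0.058 = 6.7241
k* = 6.7241^(1/0.56) ≈ 30.0551
y* = (k*)^α = 30.0551^0.44 ≈ 4.4698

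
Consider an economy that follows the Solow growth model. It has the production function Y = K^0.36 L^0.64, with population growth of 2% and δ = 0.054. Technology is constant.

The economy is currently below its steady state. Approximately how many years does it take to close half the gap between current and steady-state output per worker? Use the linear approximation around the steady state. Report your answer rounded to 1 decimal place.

about 14.6 years

Near the steady state the convergence rate is λ = (1 − α)(n + δ).
λ = (1 − 0.36) × 0.074 = 0.64 × 0.074 = 0.04736
Half-life = ln 2 / λ = 0.6931 / 0.04736 ≈ 14.63 years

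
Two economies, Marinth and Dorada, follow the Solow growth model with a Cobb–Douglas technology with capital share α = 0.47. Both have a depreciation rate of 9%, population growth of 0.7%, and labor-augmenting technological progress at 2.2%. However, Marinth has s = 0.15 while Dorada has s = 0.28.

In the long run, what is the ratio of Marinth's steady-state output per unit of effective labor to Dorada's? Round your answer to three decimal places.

Steady-state y* = [s/(n + g + δ)]^(α/(1−α)), so the ratio is [ (s_M/(n + g + δ)_M) / (s_D/(n + g + δ)_D) ]^0.8868.
s_M/(n + g + δ)_M = 0.15/0.119 = 1.2605; s_D/(n + g + δ)_D = 0.28/0.119 = 2.3529.
Ratio = (1.2605/2.3529)^0.8868 = 0.5357^0.8868 ≈ 0.5749

y*_M / y*_D ≈ 0.575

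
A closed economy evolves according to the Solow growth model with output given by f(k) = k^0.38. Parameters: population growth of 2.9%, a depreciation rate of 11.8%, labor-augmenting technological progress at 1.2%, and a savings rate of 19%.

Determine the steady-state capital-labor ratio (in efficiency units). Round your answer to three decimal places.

k* ≈ 1.333

In steady state, investment equals break-even investment: s·k^α = (n + g + δ)·k.
Dividing both sides by k: k^(1−α) = s / (n + g + δ).
k^0.62 = 0.19 / (0.029 + 0.012 + 0.118) = 0.19 / 0.159 = 1.1950
k* = 1.1950^(1/0.62) ≈ 1.3329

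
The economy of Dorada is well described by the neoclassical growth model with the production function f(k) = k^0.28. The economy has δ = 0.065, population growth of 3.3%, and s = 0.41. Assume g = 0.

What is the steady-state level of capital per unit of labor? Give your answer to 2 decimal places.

Steady state requires s·f(k) = (n + δ)·k, i.e. s·k^α = (n + δ)·k.
Dividing both sides by k: k^(1−α) = s / (n + δ).
k^0.72 = 0.41 / (0.033 + 0.065) = 0.41 / 0.098 = 4.1837
k* = 4.1837^(1/0.72) ≈ 7.2993

k* ≈ 7.30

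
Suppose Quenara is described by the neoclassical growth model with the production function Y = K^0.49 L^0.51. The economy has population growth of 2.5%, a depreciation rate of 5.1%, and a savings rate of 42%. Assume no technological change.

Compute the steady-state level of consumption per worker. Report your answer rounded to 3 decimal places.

c* = 2.997

In steady state, investment equals break-even investment: s·k^α = (n + δ)·k.
Dividing both sides by k: k^(1−α) = s / (n + δ).
k^0.51 = 0.42 / (0.025 + 0.051) = 0.42 / 0.076 = 5.5263
k* = 5.5263^(1/0.51) ≈ 28.5597
y* = (k*)^α = 28.5597^0.49 ≈ 5.1680
c* = (1 − s)·y* = (1 − 0.42) × 5.1680 ≈ 2.9974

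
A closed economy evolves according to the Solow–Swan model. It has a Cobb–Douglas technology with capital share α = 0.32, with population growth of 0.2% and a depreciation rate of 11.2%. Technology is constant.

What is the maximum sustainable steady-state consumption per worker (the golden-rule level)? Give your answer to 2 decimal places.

c_gold ≈ 1.11

At the golden rule, f'(k) = n + δ, so α·k^(α−1) = n + δ and k_gold = (α/(n + δ))^(1/(1−α)).
k_gold = (0.32/0.114)^(1/0.68) = 2.8070^1.4706 ≈ 4.5623
c_gold = f(k_gold) − (n + δ)·k_gold = 1.6253 − 0.114×4.5623 ≈ 1.1052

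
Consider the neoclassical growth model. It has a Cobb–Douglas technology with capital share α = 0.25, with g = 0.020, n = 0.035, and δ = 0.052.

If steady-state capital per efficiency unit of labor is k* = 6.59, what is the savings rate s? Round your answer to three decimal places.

s ≈ 0.440

In steady state, investment equals break-even investment: s·k^α = (n + g + δ)·k.
So s / (n + g + δ) = (k*)^(1−α) = 6.59^0.75 = 4.1131.
Therefore s = 4.1131 × (n + g + δ) = 4.1131 × 0.107 = 0.4401.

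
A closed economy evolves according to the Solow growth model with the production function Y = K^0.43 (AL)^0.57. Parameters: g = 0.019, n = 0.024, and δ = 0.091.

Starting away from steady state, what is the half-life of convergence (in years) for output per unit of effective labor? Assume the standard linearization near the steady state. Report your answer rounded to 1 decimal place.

t_½ ≈ 9.1 years

Near the steady state the convergence rate is λ = (1 − α)(n + g + δ).
λ = (1 − 0.43) × 0.134 = 0.57 × 0.134 = 0.07638
Half-life = ln 2 / λ = 0.6931 / 0.07638 ≈ 9.07 years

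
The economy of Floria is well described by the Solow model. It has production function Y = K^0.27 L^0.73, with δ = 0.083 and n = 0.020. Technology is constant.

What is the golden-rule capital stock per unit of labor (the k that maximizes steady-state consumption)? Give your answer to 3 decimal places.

The golden rule sets f'(k) = n + δ, i.e. α·k^(α−1) = n + δ.
So k^(1−α) = α / (n + δ) = 0.27 / 0.103 = 2.6214.
k_gold = 2.6214^(1/0.73) ≈ 3.7440

k_gold ≈ 3.744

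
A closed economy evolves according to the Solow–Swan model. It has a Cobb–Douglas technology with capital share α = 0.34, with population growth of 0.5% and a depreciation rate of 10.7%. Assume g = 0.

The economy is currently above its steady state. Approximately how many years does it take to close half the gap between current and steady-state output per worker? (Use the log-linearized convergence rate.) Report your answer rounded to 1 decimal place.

half-life ≈ 9.4 years

Near the steady state the convergence rate is λ = (1 − α)(n + δ).
λ = (1 − 0.34) × 0.112 = 0.66 × 0.112 = 0.07392
Half-life = ln 2 / λ = 0.6931 / 0.07392 ≈ 9.38 years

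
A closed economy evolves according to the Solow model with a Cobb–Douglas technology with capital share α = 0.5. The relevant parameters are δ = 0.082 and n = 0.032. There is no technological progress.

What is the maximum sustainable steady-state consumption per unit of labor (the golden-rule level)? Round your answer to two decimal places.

At the golden rule, f'(k) = n + δ, so α·k^(α−1) = n + δ and k_gold = (α/(n + δ))^(1/(1−α)).
k_gold = (0.5/0.114)^(1/0.5) = 4.3860^2 ≈ 19.2370
c_gold = f(k_gold) − (n + δ)·k_gold = 4.3860 − 0.114×19.2370 ≈ 2.1930

c_gold ≈ 2.19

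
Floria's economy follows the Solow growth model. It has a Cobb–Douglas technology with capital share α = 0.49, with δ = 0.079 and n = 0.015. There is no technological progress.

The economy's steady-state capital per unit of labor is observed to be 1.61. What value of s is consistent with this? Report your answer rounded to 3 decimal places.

s ≈ 0.120

Steady state requires s·f(k) = (n + δ)·k, i.e. s·k^α = (n + δ)·k.
So s / (n + δ) = (k*)^(1−α) = 1.61^0.51 = 1.2749.
Therefore s = 1.2749 × (n + δ) = 1.2749 × 0.094 = 0.1198.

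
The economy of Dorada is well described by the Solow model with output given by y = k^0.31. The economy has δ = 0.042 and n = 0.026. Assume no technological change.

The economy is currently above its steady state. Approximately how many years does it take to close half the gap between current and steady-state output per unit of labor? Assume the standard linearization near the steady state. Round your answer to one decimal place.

t_½ ≈ 14.8 years

Near the steady state the convergence rate is λ = (1 − α)(n + δ).
λ = (1 − 0.31) × 0.068 = 0.69 × 0.068 = 0.04692
Half-life = ln 2 / λ = 0.6931 / 0.04692 ≈ 14.77 years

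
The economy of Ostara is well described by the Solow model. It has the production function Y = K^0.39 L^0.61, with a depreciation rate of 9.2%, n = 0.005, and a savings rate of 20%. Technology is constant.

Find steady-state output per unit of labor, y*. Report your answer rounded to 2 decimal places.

At the steady state, Δk = 0, so s·k^α = (n + δ)·k.
Rearranging, k^(1−α) = s / (n + δ).
k^0.61 = 0.20 / (0.005 + 0.092) = 0.20 / 0.097 = 2.0619
k* = 2.0619^(1/0.61) ≈ 3.2749
y* = (k*)^α = 3.2749^0.39 ≈ 1.5883

y* = 1.59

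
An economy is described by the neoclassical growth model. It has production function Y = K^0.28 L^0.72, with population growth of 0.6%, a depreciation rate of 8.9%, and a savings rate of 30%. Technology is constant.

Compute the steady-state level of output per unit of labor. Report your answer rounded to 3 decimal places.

y* ≈ 1.564

Steady state requires s·f(k) = (n + δ)·k, i.e. s·k^α = (n + δ)·k.
Dividing both sides by k: k^(1−α) = s / (n + δ).
k^0.72 = 0.30 / (0.006 + 0.089) = 0.30 / 0.095 = 3.1579
k* = 3.1579^(1/0.72) ≈ 4.9387
y* = (k*)^α = 4.9387^0.28 ≈ 1.5639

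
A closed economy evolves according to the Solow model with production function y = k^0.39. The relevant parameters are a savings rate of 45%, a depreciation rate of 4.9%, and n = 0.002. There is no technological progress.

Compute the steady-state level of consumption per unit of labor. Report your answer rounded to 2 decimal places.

c* ≈ 2.21

Steady state requires s·f(k) = (n + δ)·k, i.e. s·k^α = (n + δ)·k.
Dividing both sides by k: k^(1−α) = s / (n + δ).
k^0.61 = 0.45 / (0.002 + 0.049) = 0.45 / 0.051 = 8.8235
k* = 8.8235^(1/0.61) ≈ 35.5002
y* = (k*)^α = 35.5002^0.39 ≈ 4.0234
c* = (1 − s)·y* = (1 − 0.45) × 4.0234 ≈ 2.2129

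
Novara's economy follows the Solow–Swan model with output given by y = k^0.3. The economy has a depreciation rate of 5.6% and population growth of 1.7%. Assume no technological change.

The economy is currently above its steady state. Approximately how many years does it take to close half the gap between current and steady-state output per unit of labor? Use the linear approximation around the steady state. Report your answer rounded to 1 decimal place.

Near the steady state the convergence rate is λ = (1 − α)(n + δ).
λ = (1 − 0.3) × 0.073 = 0.7 × 0.073 = 0.0511
Half-life = ln 2 / λ = 0.6931 / 0.0511 ≈ 13.56 years

about 13.6 years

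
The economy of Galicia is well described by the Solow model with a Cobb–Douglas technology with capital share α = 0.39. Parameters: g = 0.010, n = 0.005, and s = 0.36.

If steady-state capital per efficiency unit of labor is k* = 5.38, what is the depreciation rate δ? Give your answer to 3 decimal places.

In steady state, investment equals break-even investment: s·k^α = (n + g + δ)·k.
So s / (n + g + δ) = (k*)^(1−α) = 5.38^0.61 = 2.7911.
Therefore n + g + δ = s / 2.7911 = 0.36 / 2.7911 = 0.1290, so δ = 0.1290 − 0.015 = 0.1140.

δ ≈ 0.114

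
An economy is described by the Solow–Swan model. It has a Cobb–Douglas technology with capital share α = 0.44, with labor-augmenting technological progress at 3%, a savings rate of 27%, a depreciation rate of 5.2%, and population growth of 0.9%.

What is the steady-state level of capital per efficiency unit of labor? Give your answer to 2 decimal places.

k* ≈ 6.97

Steady state requires s·f(k) = (n + g + δ)·k, i.e. s·k^α = (n + g + δ)·k.
Dividing both sides by k: k^(1−α) = s / (n + g + δ).
k^0.56 = 0.27 / (0.009 + 0.030 + 0.052) = 0.27 / 0.091 = 2.9670
k* = 2.9670^(1/0.56) ≈ 6.9731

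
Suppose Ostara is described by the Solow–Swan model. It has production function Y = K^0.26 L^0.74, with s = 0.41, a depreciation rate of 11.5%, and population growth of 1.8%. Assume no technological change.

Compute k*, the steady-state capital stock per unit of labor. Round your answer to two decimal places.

k* = 4.58

At the steady state, Δk = 0, so s·k^α = (n + δ)·k.
Dividing both sides by k: k^(1−α) = s / (n + δ).
k^0.74 = 0.41 / (0.018 + 0.115) = 0.41 / 0.133 = 3.0827
k* = 3.0827^(1/0.74) ≈ 4.5784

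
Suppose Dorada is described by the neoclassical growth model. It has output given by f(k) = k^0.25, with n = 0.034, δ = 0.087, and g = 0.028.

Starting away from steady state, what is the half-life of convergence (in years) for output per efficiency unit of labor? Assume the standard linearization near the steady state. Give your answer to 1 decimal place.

t_½ ≈ 6.2 years

Near the steady state the convergence rate is λ = (1 − α)(n + g + δ).
λ = (1 − 0.25) × 0.149 = 0.75 × 0.149 = 0.11175
Half-life = ln 2 / λ = 0.6931 / 0.11175 ≈ 6.20 years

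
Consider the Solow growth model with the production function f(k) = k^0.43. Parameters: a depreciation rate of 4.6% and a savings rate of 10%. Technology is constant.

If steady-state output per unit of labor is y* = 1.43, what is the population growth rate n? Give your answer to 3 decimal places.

n ≈ 0.016

Steady state requires s·f(k) = (n + δ)·k, i.e. s·k^α = (n + δ)·k.
Since y* = [s/(n + δ)]^(α/(1−α)), we have s/(n + δ) = (y*)^((1−α)/α) = 1.43^1.3256 = 1.6066.
Therefore n + δ = s / 1.6066 = 0.10 / 1.6066 = 0.0622, so n = 0.0622 − 0.046 = 0.0162.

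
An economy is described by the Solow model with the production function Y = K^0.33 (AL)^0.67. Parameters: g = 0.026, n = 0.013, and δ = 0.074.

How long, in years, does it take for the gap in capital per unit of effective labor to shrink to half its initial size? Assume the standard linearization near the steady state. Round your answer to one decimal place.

Near the steady state the convergence rate is λ = (1 − α)(n + g + δ).
λ = (1 − 0.33) × 0.113 = 0.67 × 0.113 = 0.07571
Half-life = ln 2 / λ = 0.6931 / 0.07571 ≈ 9.15 years

about 9.2 years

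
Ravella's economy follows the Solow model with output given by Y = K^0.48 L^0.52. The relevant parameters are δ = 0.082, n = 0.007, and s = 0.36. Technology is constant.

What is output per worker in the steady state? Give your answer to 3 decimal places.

y* ≈ 3.633

At the steady state, Δk = 0, so s·k^α = (n + δ)·k.
Dividing both sides by k: k^(1−α) = s / (n + δ).
k^0.52 = 0.36 / (0.007 + 0.082) = 0.36 / 0.089 = 4.0449
k* = 4.0449^(1/0.52) ≈ 14.6937
y* = (k*)^α = 14.6937^0.48 ≈ 3.6326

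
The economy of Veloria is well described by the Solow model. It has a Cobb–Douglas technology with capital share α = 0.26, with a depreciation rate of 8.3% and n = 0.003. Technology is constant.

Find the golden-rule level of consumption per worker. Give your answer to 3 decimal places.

At the golden rule, f'(k) = n + δ, so α·k^(α−1) = n + δ and k_gold = (α/(n + δ))^(1/(1−α)).
k_gold = (0.26/0.086)^(1/0.74) = 3.0233^1.3514 ≈ 4.4599
c_gold = f(k_gold) − (n + δ)·k_gold = 1.4751 − 0.086×4.4599 ≈ 1.0915

c_gold ≈ 1.092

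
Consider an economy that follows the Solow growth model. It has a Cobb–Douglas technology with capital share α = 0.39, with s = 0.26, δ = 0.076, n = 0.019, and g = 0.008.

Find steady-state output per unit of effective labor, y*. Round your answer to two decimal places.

In steady state, investment equals break-even investment: s·k^α = (n + g + δ)·k.
Dividing both sides by k: k^(1−α) = s / (n + g + δ).
k^0.61 = 0.26 / (0.019 + 0.008 + 0.076) = 0.26 / 0.103 = 2.5243
k* = 2.5243^(1/0.61) ≈ 4.5630
y* = (k*)^α = 4.5630^0.39 ≈ 1.8076

y* ≈ 1.81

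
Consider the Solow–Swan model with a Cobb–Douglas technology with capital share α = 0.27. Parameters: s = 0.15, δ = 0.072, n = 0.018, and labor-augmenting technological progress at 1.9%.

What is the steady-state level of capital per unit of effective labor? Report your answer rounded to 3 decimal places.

Steady state requires s·f(k) = (n + g + δ)·k, i.e. s·k^α = (n + g + δ)·k.
Rearranging, k^(1−α) = s / (n + g + δ).
k^0.73 = 0.15 / (0.018 + 0.019 + 0.072) = 0.15 / 0.109 = 1.3761
k* = 1.3761^(1/0.73) ≈ 1.5486

k* = 1.549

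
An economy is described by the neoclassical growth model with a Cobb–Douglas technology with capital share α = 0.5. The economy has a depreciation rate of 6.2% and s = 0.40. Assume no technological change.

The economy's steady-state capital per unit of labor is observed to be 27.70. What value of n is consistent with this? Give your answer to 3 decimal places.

At the steady state, Δk = 0, so s·k^α = (n + δ)·k.
So s / (n + δ) = (k*)^(1−α) = 27.70^0.5 = 5.2631.
Therefore n + δ = s / 5.2631 = 0.40 / 5.2631 = 0.0760, so n = 0.0760 − 0.062 = 0.0140.

n ≈ 0.014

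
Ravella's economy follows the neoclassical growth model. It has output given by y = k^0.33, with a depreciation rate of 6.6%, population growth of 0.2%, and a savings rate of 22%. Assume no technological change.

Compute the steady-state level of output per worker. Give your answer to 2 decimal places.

y* = 1.78

In steady state, investment equals break-even investment: s·k^α = (n + δ)·k.
Rearranging, k^(1−α) = s / (n + δ).
k^0.67 = 0.22 / (0.002 + 0.066) = 0.22 / 0.068 = 3.2353
k* = 3.2353^(1/0.67) ≈ 5.7685
y* = (k*)^α = 5.7685^0.33 ≈ 1.7830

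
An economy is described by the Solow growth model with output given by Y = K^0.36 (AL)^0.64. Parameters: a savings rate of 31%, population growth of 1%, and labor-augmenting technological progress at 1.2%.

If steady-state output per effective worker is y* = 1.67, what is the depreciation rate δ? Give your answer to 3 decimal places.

δ ≈ 0.103

At the steady state, Δk = 0, so s·k^α = (n + g + δ)·k.
Since y* = [s/(n + g + δ)]^(α/(1−α)), we have s/(n + g + δ) = (y*)^((1−α)/α) = 1.67^1.7778 = 2.4885.
Therefore n + g + δ = s / 2.4885 = 0.31 / 2.4885 = 0.1246, so δ = 0.1246 − 0.022 = 0.1026.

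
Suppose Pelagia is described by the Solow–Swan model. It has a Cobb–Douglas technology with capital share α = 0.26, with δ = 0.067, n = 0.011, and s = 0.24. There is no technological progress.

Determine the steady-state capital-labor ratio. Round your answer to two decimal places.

Steady state requires s·f(k) = (n + δ)·k, i.e. s·k^α = (n + δ)·k.
Dividing both sides by k: k^(1−α) = s / (n + δ).
k^0.74 = 0.24 / (0.011 + 0.067) = 0.24 / 0.078 = 3.0769
k* = 3.0769^(1/0.74) ≈ 4.5668

k* ≈ 4.57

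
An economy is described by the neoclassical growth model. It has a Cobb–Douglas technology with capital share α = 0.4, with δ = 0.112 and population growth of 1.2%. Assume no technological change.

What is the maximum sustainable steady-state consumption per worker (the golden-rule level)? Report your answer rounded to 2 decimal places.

c_gold ≈ 1.31

At the golden rule, f'(k) = n + δ, so α·k^(α−1) = n + δ and k_gold = (α/(n + δ))^(1/(1−α)).
k_gold = (0.4/0.124)^(1/0.6) = 3.2258^1.6667 ≈ 7.0428
c_gold = f(k_gold) − (n + δ)·k_gold = 2.1832 − 0.124×7.0428 ≈ 1.3099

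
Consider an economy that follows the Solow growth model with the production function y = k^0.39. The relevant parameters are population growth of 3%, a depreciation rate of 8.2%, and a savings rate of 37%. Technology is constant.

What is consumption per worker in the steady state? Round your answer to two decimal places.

In steady state, investment equals break-even investment: s·k^α = (n + δ)·k.
Rearranging, k^(1−α) = s / (n + δ).
k^0.61 = 0.37 / (0.030 + 0.082) = 0.37 / 0.112 = 3.3036
k* = 3.3036^(1/0.61) ≈ 7.0925
y* = (k*)^α = 7.0925^0.39 ≈ 2.1469
c* = (1 − s)·y* = (1 − 0.37) × 2.1469 ≈ 1.3525

c* ≈ 1.35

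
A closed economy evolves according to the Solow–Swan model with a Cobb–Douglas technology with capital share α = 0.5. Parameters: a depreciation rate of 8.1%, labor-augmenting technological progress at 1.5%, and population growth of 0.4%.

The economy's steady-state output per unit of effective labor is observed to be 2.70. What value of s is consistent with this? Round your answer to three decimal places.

s ≈ 0.270

Steady state requires s·f(k) = (n + g + δ)·k, i.e. s·k^α = (n + g + δ)·k.
Since y* = [s/(n + g + δ)]^(α/(1−α)), we have s/(n + g + δ) = (y*)^((1−α)/α) = 2.70^1 = 2.7000.
Therefore s = 2.7000 × (n + g + δ) = 2.7000 × 0.100 = 0.2700.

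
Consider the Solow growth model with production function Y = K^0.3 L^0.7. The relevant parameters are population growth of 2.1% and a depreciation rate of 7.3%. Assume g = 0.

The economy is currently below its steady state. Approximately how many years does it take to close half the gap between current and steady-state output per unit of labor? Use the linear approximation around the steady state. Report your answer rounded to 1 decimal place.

Near the steady state the convergence rate is λ = (1 − α)(n + δ).
λ = (1 − 0.3) × 0.094 = 0.7 × 0.094 = 0.0658
Half-life = ln 2 / λ = 0.6931 / 0.0658 ≈ 10.53 years

t_½ ≈ 10.5 years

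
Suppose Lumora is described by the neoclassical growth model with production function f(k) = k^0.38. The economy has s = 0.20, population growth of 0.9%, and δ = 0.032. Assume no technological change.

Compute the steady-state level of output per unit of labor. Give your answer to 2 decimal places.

At the steady state, Δk = 0, so s·k^α = (n + δ)·k.
Dividing both sides by k: k^(1−α) = s / (n + δ).
k^0.62 = 0.20 / (0.009 + 0.032) = 0.20 / 0.041 = 4.8780
k* = 4.8780^(1/0.62) ≈ 12.8845
y* = (k*)^α = 12.8845^0.38 ≈ 2.6413

y* ≈ 2.64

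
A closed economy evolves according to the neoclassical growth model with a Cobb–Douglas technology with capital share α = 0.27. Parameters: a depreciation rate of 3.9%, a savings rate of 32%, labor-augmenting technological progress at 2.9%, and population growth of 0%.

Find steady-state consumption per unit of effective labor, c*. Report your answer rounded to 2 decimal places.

c* ≈ 1.21

In steady state, investment equals break-even investment: s·k^α = (n + g + δ)·k.
Dividing both sides by k: k^(1−α) = s / (n + g + δ).
k^0.73 = 0.32 / (0.000 + 0.029 + 0.039) = 0.32 / 0.068 = 4.7059
k* = 4.7059^(1/0.73) ≈ 8.3450
y* = (k*)^α = 8.3450^0.27 ≈ 1.7733
c* = (1 − s)·y* = (1 − 0.32) × 1.7733 ≈ 1.2058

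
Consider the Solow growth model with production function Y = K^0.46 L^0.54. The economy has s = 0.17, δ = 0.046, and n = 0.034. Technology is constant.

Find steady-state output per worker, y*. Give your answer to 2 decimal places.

y* = 1.90

At the steady state, Δk = 0, so s·k^α = (n + δ)·k.
Dividing both sides by k: k^(1−α) = s / (n + δ).
k^0.54 = 0.17 / (0.034 + 0.046) = 0.17 / 0.080 = 2.1250
k* = 2.1250^(1/0.54) ≈ 4.0385
y* = (k*)^α = 4.0385^0.46 ≈ 1.9005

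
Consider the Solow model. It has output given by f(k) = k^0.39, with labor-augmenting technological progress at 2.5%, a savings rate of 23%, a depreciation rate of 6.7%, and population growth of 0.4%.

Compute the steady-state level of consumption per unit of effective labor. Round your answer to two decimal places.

c* = 1.35

In steady state, investment equals break-even investment: s·k^α = (n + g + δ)·k.
Dividing both sides by k: k^(1−α) = s / (n + g + δ).
k^0.61 = 0.23 / (0.004 + 0.025 + 0.067) = 0.23 / 0.096 = 2.3958
k* = 2.3958^(1/0.61) ≈ 4.1884
y* = (k*)^α = 4.1884^0.39 ≈ 1.7482
c* = (1 − s)·y* = (1 − 0.23) × 1.7482 ≈ 1.3461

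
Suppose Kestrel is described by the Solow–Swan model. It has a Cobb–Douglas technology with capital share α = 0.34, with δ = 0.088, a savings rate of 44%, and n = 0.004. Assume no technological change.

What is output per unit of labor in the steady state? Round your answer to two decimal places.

At the steady state, Δk = 0, so s·k^α = (n + δ)·k.
Dividing both sides by k: k^(1−α) = s / (n + δ).
k^0.66 = 0.44 / (0.004 + 0.088) = 0.44 / 0.092 = 4.7826
k* = 4.7826^(1/0.66) ≈ 10.7101
y* = (k*)^α = 10.7101^0.34 ≈ 2.2394

y* ≈ 2.24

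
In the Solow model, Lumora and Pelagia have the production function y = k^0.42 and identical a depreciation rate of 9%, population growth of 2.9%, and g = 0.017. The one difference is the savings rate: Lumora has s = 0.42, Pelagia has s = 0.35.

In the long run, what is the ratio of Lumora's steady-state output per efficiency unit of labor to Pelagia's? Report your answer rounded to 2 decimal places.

Steady-state y* = [s/(n + g + δ)]^(α/(1−α)), so the ratio is [ (s_L/(n + g + δ)_L) / (s_P/(n + g + δ)_P) ]^0.7241.
s_L/(n + g + δ)_L = 0.42/0.136 = 3.0882; s_P/(n + g + δ)_P = 0.35/0.136 = 2.5735.
Ratio = (3.0882/2.5735)^0.7241 = 1.2000^0.7241 ≈ 1.1411

ratio ≈ 1.14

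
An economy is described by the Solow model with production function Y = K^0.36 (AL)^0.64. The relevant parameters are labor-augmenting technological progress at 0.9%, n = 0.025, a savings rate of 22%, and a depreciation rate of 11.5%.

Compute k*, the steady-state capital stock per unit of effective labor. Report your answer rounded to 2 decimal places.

In steady state, investment equals break-even investment: s·k^α = (n + g + δ)·k.
Rearranging, k^(1−α) = s / (n + g + δ).
k^0.64 = 0.22 / (0.025 + 0.009 + 0.115) = 0.22 / 0.149 = 1.4765
k* = 1.4765^(1/0.64) ≈ 1.8383

k* = 1.84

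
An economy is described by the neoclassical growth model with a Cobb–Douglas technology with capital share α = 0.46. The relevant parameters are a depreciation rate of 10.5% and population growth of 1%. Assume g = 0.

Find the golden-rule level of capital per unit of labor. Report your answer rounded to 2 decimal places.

The golden rule sets f'(k) = n + δ, i.e. α·k^(α−1) = n + δ.
So k^(1−α) = α / (n + δ) = 0.46 / 0.115 = 4.0000.
k_gold = 4.0000^(1/0.54) ≈ 13.0294

k_gold ≈ 13.03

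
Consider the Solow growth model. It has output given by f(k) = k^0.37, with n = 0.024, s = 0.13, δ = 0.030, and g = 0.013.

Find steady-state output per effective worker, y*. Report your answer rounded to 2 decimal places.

y* = 1.48

At the steady state, Δk = 0, so s·k^α = (n + g + δ)·k.
Dividing both sides by k: k^(1−α) = s / (n + g + δ).
k^0.63 = 0.13 / (0.024 + 0.013 + 0.030) = 0.13 / 0.067 = 1.9403
k* = 1.9403^(1/0.63) ≈ 2.8637
y* = (k*)^α = 2.8637^0.37 ≈ 1.4759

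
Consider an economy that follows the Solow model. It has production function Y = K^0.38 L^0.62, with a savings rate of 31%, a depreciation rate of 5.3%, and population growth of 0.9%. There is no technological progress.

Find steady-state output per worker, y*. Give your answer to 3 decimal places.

y* = 2.682

In steady state, investment equals break-even investment: s·k^α = (n + δ)·k.
Rearranging, k^(1−α) = s / (n + δ).
k^0.62 = 0.31 / (0.009 + 0.053) = 0.31 / 0.062 = 5.0000
k* = 5.0000^(1/0.62) ≈ 13.4082
y* = (k*)^α = 13.4082^0.38 ≈ 2.6816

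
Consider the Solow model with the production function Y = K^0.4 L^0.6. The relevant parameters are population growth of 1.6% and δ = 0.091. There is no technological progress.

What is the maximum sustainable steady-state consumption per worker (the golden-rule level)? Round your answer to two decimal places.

At the golden rule, f'(k) = n + δ, so α·k^(α−1) = n + δ and k_gold = (α/(n + δ))^(1/(1−α)).
k_gold = (0.4/0.107)^(1/0.6) = 3.7383^1.6667 ≈ 9.0048
c_gold = f(k_gold) − (n + δ)·k_gold = 2.4087 − 0.107×9.0048 ≈ 1.4452

c_gold ≈ 1.45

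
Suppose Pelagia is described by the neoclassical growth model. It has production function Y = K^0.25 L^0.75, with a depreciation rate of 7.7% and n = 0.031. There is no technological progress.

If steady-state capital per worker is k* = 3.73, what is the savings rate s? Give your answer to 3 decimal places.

s ≈ 0.290

Steady state requires s·f(k) = (n + δ)·k, i.e. s·k^α = (n + δ)·k.
So s / (n + δ) = (k*)^(1−α) = 3.73^0.75 = 2.6840.
Therefore s = 2.6840 × (n + δ) = 2.6840 × 0.108 = 0.2899.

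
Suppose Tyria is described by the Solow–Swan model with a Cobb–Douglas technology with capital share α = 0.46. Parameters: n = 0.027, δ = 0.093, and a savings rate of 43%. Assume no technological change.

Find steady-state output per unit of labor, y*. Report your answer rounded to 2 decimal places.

In steady state, investment equals break-even investment: s·k^α = (n + δ)·k.
Rearranging, k^(1−α) = s / (n + δ).
k^0.54 = 0.43 / (0.027 + 0.093) = 0.43 / 0.120 = 3.5833
k* = 3.5833^(1/0.54) ≈ 10.6280
y* = (k*)^α = 10.6280^0.46 ≈ 2.9660

y* = 2.97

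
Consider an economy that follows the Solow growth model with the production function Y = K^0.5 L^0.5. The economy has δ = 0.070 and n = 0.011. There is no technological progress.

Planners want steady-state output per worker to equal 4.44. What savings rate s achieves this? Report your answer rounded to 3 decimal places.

In steady state, investment equals break-even investment: s·k^α = (n + δ)·k.
Since y* = [s/(n + δ)]^(α/(1−α)), we have s/(n + δ) = (y*)^((1−α)/α) = 4.44^1 = 4.4400.
Therefore s = 4.4400 × (n + δ) = 4.4400 × 0.081 = 0.3596.

s ≈ 0.360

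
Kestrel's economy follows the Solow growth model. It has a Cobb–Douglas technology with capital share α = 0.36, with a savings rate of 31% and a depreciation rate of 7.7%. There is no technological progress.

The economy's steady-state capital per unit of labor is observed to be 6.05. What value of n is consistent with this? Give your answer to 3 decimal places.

n ≈ 0.021

In steady state, investment equals break-even investment: s·k^α = (n + δ)·k.
So s / (n + δ) = (k*)^(1−α) = 6.05^0.64 = 3.1646.
Therefore n + δ = s / 3.1646 = 0.31 / 3.1646 = 0.0980, so n = 0.0980 − 0.077 = 0.0210.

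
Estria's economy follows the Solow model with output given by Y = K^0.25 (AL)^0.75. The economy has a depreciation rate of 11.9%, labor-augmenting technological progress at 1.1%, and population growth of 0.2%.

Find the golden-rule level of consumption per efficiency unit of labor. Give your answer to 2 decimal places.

c_gold ≈ 0.93

At the golden rule, f'(k) = n + g + δ, so α·k^(α−1) = n + g + δ and k_gold = (α/(n + g + δ))^(1/(1−α)).
k_gold = (0.25/0.132)^(1/0.75) = 1.8939^1.3333 ≈ 2.3432
c_gold = f(k_gold) − (n + g + δ)·k_gold = 1.2372 − 0.132×2.3432 ≈ 0.9279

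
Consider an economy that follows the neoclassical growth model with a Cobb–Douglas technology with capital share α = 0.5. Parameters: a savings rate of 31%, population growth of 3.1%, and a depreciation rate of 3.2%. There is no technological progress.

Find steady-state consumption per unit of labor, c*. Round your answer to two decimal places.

c* ≈ 3.40

At the steady state, Δk = 0, so s·k^α = (n + δ)·k.
Dividing both sides by k: k^(1−α) = s / (n + δ).
k^0.5 = 0.31 / (0.031 + 0.032) = 0.31 / 0.063 = 4.9206
k* = 4.9206^(1/0.5) ≈ 24.2123
y* = (k*)^α = 24.2123^0.5 ≈ 4.9206
c* = (1 − s)·y* = (1 − 0.31) × 4.9206 ≈ 3.3952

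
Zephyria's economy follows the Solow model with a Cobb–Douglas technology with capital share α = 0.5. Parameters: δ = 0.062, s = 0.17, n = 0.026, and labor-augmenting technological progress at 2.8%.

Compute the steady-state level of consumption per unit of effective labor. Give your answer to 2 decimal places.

In steady state, investment equals break-even investment: s·k^α = (n + g + δ)·k.
Dividing both sides by k: k^(1−α) = s / (n + g + δ).
k^0.5 = 0.17 / (0.026 + 0.028 + 0.062) = 0.17 / 0.116 = 1.4655
k* = 1.4655^(1/0.5) ≈ 2.1477
y* = (k*)^α = 2.1477^0.5 ≈ 1.4655
c* = (1 − s)·y* = (1 − 0.17) × 1.4655 ≈ 1.2164

c* = 1.22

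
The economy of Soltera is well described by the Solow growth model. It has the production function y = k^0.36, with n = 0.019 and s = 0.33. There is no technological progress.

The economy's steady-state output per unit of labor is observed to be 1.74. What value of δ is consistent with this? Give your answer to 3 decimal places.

δ ≈ 0.104

At the steady state, Δk = 0, so s·k^α = (n + δ)·k.
Since y* = [s/(n + δ)]^(α/(1−α)), we have s/(n + δ) = (y*)^((1−α)/α) = 1.74^1.7778 = 2.6770.
Therefore n + δ = s / 2.6770 = 0.33 / 2.6770 = 0.1233, so δ = 0.1233 − 0.019 = 0.1043.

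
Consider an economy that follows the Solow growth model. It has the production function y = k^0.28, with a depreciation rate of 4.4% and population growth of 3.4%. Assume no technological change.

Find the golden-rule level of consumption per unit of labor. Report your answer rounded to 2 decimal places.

c_gold ≈ 1.18

At the golden rule, f'(k) = n + δ, so α·k^(α−1) = n + δ and k_gold = (α/(n + δ))^(1/(1−α)).
k_gold = (0.28/0.078)^(1/0.72) = 3.5897^1.3889 ≈ 5.9009
c_gold = f(k_gold) − (n + δ)·k_gold = 1.6438 − 0.078×5.9009 ≈ 1.1835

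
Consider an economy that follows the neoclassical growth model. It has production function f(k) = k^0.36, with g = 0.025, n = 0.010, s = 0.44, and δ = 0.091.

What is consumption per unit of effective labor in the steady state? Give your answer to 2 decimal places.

In steady state, investment equals break-even investment: s·k^α = (n + g + δ)·k.
Rearranging, k^(1−α) = s / (n + g + δ).
k^0.64 = 0.44 / (0.010 + 0.025 + 0.091) = 0.44 / 0.126 = 3.4921
k* = 3.4921^(1/0.64) ≈ 7.0562
y* = (k*)^α = 7.0562^0.36 ≈ 2.0206
c* = (1 − s)·y* = (1 − 0.44) × 2.0206 ≈ 1.1315

c* = 1.13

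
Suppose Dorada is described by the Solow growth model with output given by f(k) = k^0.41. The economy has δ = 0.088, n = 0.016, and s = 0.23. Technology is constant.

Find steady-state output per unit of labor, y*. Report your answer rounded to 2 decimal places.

At the steady state, Δk = 0, so s·k^α = (n + δ)·k.
Dividing both sides by k: k^(1−α) = s / (n + δ).
k^0.59 = 0.23 / (0.016 + 0.088) = 0.23 / 0.104 = 2.2115
k* = 2.2115^(1/0.59) ≈ 3.8390
y* = (k*)^α = 3.8390^0.41 ≈ 1.7359

y* ≈ 1.74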